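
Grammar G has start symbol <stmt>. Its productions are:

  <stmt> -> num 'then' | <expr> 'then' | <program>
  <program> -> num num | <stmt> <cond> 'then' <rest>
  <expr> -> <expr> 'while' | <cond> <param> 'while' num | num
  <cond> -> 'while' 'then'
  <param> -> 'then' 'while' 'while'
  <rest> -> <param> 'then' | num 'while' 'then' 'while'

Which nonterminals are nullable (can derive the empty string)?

No nonterminal has an empty production or an RHS whose symbols are all nullable.

{ } (none)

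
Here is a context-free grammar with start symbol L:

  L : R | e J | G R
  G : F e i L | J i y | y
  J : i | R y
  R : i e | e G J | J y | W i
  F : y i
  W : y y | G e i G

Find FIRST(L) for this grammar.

From L : R: add FIRST(R) = { e, i, y }.
L : e J contributes {e}.
From L : G R: add FIRST(G) = { e, i, y }.
Union: FIRST(L) = { e, i, y }.

{ e, i, y }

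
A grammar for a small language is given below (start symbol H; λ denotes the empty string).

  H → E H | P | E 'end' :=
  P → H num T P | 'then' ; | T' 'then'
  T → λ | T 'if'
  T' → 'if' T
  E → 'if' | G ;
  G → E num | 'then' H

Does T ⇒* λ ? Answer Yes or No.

Yes

T has an λ-production, so T ⇒ λ.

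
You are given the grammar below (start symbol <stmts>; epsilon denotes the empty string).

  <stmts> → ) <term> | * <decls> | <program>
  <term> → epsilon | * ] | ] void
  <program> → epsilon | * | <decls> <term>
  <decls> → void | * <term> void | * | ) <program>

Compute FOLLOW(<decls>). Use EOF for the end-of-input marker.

In <stmts> → * <decls>: <decls> is at the end, add FOLLOW(<stmts>) = { EOF }.
In <program> → <decls> <term>: add FIRST(<term>)\{epsilon} = { *, ] }.
  Since <term> is nullable, also add FOLLOW(<program>) = { EOF, *, ] }.
Union: FOLLOW(<decls>) = { EOF, *, ] }.

{ EOF, *, ] }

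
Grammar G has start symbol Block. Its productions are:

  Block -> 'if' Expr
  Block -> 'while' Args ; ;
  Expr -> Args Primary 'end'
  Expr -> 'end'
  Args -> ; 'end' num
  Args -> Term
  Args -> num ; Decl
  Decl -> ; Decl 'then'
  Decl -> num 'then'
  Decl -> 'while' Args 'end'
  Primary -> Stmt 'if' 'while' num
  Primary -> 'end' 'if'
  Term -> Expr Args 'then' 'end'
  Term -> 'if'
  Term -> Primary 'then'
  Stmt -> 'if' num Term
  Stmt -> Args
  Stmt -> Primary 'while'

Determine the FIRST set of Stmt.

{ 'end', 'if', ;, num }

Stmt -> 'if' num Term contributes {'if'}.
From Stmt -> Args: add FIRST(Args) = { 'end', 'if', ;, num }.
From Stmt -> Primary 'while': add FIRST(Primary) = { 'end', 'if', ;, num }.
Union: FIRST(Stmt) = { 'end', 'if', ;, num }.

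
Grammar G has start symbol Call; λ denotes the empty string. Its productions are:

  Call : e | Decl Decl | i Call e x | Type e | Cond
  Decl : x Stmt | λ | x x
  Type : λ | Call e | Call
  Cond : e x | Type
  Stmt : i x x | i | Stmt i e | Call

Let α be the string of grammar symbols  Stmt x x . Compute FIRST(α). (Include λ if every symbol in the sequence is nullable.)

{ e, i, x }

Add FIRST(Stmt)\{λ} = { e, i, x }; Stmt is nullable, continue.
x is a terminal; add {x} and stop.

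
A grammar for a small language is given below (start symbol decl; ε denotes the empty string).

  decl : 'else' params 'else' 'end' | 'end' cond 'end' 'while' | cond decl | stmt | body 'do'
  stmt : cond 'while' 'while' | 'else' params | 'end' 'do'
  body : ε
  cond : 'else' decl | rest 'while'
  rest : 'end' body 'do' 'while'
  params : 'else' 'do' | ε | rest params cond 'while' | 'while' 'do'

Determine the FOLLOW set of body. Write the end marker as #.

{ 'do' }

In decl : body 'do': add FIRST('do') = { 'do' }.
In rest : 'end' body 'do' 'while': add FIRST('do' 'while') = { 'do' }.
Union: FOLLOW(body) = { 'do' }.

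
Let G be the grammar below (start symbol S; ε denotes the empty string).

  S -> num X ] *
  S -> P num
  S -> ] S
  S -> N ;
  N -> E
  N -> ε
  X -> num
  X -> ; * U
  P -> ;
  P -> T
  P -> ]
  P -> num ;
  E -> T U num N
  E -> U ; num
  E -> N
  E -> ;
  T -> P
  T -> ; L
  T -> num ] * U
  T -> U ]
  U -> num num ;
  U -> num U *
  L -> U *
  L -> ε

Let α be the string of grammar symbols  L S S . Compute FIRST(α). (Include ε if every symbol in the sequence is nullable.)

{ ;, ], num }

Add FIRST(L)\{ε} = { num }; L is nullable, continue.
Add FIRST(S) = { ;, ], num }; S is not nullable, stop.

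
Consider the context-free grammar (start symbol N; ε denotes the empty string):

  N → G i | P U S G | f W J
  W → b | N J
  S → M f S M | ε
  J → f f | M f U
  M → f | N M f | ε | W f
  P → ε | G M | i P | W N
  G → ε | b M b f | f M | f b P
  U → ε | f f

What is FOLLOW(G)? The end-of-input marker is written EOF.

{ EOF, b, f, i }

In N → G i: add FIRST(i) = { i }.
In N → P U S G: G is at the end, add FOLLOW(N) = { EOF, b, f, i }.
In P → G M: add FIRST(M)\{ε} = { b, f, i }.
  Since M is nullable, also add FOLLOW(P) = { EOF, b, f, i }.
Union: FOLLOW(G) = { EOF, b, f, i }.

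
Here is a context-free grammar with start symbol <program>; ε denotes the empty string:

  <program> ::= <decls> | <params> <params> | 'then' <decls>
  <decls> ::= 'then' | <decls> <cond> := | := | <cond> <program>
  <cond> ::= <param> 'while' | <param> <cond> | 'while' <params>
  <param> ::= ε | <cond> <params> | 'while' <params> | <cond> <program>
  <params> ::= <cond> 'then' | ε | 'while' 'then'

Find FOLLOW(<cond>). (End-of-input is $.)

In <decls> ::= <decls> <cond> :=: add FIRST(:=) = { := }.
In <decls> ::= <cond> <program>: add FIRST(<program>)\{ε} = { 'then', 'while', := }.
  Since <program> is nullable, also add FOLLOW(<decls>) = { $, 'while' }.
In <cond> ::= <param> <cond>: <cond> is at the end, add FOLLOW(<cond>) = { $, 'then', 'while', := }.
In <param> ::= <cond> <params>: add FIRST(<params>)\{ε} = { 'while' }.
  Since <params> is nullable, also add FOLLOW(<param>) = { 'while' }.
In <param> ::= <cond> <program>: add FIRST(<program>)\{ε} = { 'then', 'while', := }.
  Since <program> is nullable, also add FOLLOW(<param>) = { 'while' }.
In <params> ::= <cond> 'then': add FIRST('then') = { 'then' }.
Union: FOLLOW(<cond>) = { $, 'then', 'while', := }.

{ $, 'then', 'while', := }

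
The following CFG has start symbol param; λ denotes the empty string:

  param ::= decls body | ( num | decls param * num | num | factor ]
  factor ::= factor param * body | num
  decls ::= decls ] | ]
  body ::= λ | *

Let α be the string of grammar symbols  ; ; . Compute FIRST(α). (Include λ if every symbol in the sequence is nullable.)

; is a terminal; add {;} and stop.

{ ; }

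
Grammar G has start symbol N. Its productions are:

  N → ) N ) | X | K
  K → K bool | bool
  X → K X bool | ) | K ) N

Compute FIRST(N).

N → ) N ) contributes {)}.
From N → X: add FIRST(X) = { ), bool }.
From N → K: add FIRST(K) = { bool }.
Union: FIRST(N) = { ), bool }.

{ ), bool }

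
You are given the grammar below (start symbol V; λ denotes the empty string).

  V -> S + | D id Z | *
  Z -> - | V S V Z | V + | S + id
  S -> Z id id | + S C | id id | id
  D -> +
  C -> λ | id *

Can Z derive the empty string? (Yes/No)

Nullable nonterminals: C.
No production of Z has an RHS whose symbols are all nullable, so Z is not nullable.

No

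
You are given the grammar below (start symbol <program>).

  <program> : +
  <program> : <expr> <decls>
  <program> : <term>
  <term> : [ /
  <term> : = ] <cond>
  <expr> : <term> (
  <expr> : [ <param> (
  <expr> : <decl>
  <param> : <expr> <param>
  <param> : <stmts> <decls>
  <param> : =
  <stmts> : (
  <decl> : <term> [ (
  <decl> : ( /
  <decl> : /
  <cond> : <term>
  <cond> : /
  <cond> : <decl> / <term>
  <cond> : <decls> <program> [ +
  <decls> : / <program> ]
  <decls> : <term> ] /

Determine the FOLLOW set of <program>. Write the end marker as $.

{ $, [, ] }

<program> is the start symbol, so $ ∈ FOLLOW(<program>).
In <cond> : <decls> <program> [ +: add FIRST([ +) = { [ }.
In <decls> : / <program> ]: add FIRST(]) = { ] }.
Union: FOLLOW(<program>) = { $, [, ] }.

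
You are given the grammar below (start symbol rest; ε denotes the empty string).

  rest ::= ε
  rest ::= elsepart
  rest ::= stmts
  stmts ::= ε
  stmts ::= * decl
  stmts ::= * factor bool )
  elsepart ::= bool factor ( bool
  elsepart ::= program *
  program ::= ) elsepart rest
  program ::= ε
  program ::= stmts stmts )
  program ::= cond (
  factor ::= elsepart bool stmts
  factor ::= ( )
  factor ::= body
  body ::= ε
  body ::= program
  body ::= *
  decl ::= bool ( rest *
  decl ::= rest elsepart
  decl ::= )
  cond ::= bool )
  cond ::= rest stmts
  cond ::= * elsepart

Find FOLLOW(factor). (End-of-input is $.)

In stmts ::= * factor bool ): add FIRST(bool )) = { bool }.
In elsepart ::= bool factor ( bool: add FIRST(( bool) = { ( }.
Union: FOLLOW(factor) = { (, bool }.

{ (, bool }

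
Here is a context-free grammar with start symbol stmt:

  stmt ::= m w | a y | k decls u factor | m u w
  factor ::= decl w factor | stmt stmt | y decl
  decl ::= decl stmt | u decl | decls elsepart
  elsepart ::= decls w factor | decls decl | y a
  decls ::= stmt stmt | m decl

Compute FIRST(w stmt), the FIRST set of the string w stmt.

w is a terminal; add {w} and stop.

{ w }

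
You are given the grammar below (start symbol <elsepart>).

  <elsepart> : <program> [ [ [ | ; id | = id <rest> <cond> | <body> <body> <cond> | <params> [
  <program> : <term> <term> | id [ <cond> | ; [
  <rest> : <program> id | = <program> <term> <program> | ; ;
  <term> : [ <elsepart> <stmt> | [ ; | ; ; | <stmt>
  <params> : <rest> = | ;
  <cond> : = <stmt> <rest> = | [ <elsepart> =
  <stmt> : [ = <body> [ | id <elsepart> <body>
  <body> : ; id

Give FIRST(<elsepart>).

{ ;, =, [, id }

From <elsepart> : <program> [ [ [: add FIRST(<program>) = { ;, [, id }.
<elsepart> : ; id contributes {;}.
<elsepart> : = id <rest> <cond> contributes {=}.
From <elsepart> : <body> <body> <cond>: add FIRST(<body>) = { ; }.
From <elsepart> : <params> [: add FIRST(<params>) = { ;, =, [, id }.
Union: FIRST(<elsepart>) = { ;, =, [, id }.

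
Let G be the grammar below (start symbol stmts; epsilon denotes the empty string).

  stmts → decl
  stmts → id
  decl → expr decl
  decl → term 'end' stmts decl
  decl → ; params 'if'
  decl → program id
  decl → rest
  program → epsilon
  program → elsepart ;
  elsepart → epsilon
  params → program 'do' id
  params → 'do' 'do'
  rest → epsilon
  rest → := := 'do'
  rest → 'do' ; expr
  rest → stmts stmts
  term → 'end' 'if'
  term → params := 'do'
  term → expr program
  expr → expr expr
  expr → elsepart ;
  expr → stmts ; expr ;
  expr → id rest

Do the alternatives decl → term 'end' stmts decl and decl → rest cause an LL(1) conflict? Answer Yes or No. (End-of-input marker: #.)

FIRST(term 'end' stmts decl) = { 'do', 'end', :=, ;, id } and FIRST(rest) = { 'do', 'end', :=, ;, id, epsilon }.
Both contain 'do', so the two alternatives are not disjoint — LL(1) conflict.

Yes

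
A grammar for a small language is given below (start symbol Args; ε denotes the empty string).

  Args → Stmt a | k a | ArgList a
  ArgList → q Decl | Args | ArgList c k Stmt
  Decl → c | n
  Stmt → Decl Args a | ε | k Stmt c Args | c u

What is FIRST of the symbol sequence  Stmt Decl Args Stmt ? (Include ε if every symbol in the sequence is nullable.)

{ c, k, n }

Add FIRST(Stmt)\{ε} = { c, k, n }; Stmt is nullable, continue.
Add FIRST(Decl) = { c, n }; Decl is not nullable, stop.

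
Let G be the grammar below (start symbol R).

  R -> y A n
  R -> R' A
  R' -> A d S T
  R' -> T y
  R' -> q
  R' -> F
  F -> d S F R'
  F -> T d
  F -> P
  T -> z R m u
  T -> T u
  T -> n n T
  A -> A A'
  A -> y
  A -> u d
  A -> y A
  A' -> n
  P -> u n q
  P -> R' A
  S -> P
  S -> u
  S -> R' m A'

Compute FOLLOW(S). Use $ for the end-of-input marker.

{ d, n, q, u, y, z }

In R' -> A d S T: add FIRST(T) = { n, z }.
In F -> d S F R': add FIRST(F R') = { d, n, q, u, y, z }.
Union: FOLLOW(S) = { d, n, q, u, y, z }.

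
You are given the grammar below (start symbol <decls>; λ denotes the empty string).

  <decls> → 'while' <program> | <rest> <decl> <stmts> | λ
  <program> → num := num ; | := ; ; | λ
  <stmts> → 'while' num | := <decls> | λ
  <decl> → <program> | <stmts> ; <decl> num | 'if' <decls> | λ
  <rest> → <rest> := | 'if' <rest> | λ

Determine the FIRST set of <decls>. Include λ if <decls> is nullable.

<decls> → 'while' <program> contributes {'while'}.
From <decls> → <rest> <decl> <stmts>: <rest>, <decl>, <stmts> nullable, take FIRST(<rest>) ∪ FIRST(<decl>) ∪ FIRST(<stmts>) = { 'if', 'while', :=, ;, num }; also λ since the whole RHS is nullable.
<decls> → λ contributes λ.
Union: FIRST(<decls>) = { 'if', 'while', :=, ;, num, λ }.

{ 'if', 'while', :=, ;, num, λ }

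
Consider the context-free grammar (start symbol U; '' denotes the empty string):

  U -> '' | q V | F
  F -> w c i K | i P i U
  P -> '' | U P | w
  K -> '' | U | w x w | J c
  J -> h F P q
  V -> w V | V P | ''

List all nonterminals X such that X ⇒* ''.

Directly nullable (have an ''-production): U, P, K, V.
No other nonterminal has a production whose RHS symbols are all nullable.

{ K, P, U, V }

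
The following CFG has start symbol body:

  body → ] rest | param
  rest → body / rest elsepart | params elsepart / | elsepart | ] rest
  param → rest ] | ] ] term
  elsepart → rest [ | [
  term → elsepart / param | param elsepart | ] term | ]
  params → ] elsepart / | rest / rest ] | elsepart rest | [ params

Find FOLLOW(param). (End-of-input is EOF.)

{ EOF, /, [, ] }

In body → param: param is at the end, add FOLLOW(body) = { EOF, / }.
In term → elsepart / param: param is at the end, add FOLLOW(term) = { EOF, /, [, ] }.
In term → param elsepart: add FIRST(elsepart) = { [, ] }.
Union: FOLLOW(param) = { EOF, /, [, ] }.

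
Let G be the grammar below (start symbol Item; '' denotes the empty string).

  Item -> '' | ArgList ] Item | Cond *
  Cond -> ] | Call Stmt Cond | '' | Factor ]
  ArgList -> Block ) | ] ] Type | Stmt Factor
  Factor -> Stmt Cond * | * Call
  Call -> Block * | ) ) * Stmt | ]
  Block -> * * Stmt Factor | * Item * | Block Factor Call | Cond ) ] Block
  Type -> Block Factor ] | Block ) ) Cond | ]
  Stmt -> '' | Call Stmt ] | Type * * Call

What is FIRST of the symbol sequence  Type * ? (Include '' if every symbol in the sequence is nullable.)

{ ), *, ] }

Add FIRST(Type) = { ), *, ] }; Type is not nullable, stop.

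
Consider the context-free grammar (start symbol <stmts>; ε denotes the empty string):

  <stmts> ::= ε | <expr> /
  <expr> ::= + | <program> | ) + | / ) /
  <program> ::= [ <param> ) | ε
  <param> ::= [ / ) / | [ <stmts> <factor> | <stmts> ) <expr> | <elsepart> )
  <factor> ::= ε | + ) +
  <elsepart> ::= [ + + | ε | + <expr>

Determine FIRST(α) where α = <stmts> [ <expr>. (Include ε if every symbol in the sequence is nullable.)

{ ), +, /, [ }

Add FIRST(<stmts>)\{ε} = { ), +, /, [ }; <stmts> is nullable, continue.
[ is a terminal; add {[} and stop.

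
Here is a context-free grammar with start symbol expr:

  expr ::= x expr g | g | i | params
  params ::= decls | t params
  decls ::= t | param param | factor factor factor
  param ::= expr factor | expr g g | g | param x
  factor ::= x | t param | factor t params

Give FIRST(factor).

{ t, x }

factor ::= x contributes {x}.
factor ::= t param contributes {t}.
From factor ::= factor t params: add FIRST(factor) = { t, x }.
Union: FIRST(factor) = { t, x }.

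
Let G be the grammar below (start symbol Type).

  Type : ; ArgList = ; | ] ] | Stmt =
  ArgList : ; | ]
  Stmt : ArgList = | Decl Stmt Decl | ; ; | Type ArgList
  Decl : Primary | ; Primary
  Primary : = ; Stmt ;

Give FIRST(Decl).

From Decl : Primary: add FIRST(Primary) = { = }.
Decl : ; Primary contributes {;}.
Union: FIRST(Decl) = { ;, = }.

{ ;, = }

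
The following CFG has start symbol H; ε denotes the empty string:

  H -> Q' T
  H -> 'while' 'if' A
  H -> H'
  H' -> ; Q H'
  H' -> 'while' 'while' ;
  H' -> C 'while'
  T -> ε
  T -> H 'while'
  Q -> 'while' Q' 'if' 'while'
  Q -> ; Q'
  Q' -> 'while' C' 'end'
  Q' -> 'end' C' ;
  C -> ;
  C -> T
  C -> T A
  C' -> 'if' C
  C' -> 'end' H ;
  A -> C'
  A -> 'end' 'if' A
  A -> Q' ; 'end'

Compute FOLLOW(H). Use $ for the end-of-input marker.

{ $, 'while', ; }

H is the start symbol, so $ ∈ FOLLOW(H).
In T -> H 'while': add FIRST('while') = { 'while' }.
In C' -> 'end' H ;: add FIRST(;) = { ; }.
Union: FOLLOW(H) = { $, 'while', ; }.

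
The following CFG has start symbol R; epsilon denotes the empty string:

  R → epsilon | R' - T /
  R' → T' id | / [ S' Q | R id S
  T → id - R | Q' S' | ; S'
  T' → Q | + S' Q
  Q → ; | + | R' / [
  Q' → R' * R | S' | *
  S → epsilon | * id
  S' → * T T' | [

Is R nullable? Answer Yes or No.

R has an epsilon-production, so R ⇒ epsilon.

Yes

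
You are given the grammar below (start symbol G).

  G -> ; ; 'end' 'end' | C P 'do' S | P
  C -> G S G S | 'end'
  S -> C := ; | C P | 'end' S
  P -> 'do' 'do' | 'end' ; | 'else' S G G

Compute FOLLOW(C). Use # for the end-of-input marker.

In G -> C P 'do' S: add FIRST(P 'do' S) = { 'do', 'else', 'end' }.
In S -> C := ;: add FIRST(:= ;) = { := }.
In S -> C P: add FIRST(P) = { 'do', 'else', 'end' }.
Union: FOLLOW(C) = { 'do', 'else', 'end', := }.

{ 'do', 'else', 'end', := }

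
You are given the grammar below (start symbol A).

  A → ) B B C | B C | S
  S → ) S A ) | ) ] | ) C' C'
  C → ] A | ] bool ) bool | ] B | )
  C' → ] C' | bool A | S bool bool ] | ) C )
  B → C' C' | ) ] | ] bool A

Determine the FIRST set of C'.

C' → ] C' contributes {]}.
C' → bool A contributes {bool}.
From C' → S bool bool ]: add FIRST(S) = { ) }.
C' → ) C ) contributes {)}.
Union: FIRST(C') = { ), ], bool }.

{ ), ], bool }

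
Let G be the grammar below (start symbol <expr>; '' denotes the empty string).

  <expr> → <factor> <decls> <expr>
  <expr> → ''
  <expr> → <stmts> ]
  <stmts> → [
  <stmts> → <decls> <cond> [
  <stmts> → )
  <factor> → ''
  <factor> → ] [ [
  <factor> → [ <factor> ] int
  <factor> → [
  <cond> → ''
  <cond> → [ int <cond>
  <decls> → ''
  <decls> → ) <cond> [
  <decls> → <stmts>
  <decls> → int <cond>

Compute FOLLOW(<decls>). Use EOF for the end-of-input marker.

{ EOF, ), [, ], int }

In <expr> → <factor> <decls> <expr>: add FIRST(<expr>)\{''} = { ), [, ], int }.
  Since <expr> is nullable, also add FOLLOW(<expr>) = { EOF }.
In <stmts> → <decls> <cond> [: add FIRST(<cond> [) = { [ }.
Union: FOLLOW(<decls>) = { EOF, ), [, ], int }.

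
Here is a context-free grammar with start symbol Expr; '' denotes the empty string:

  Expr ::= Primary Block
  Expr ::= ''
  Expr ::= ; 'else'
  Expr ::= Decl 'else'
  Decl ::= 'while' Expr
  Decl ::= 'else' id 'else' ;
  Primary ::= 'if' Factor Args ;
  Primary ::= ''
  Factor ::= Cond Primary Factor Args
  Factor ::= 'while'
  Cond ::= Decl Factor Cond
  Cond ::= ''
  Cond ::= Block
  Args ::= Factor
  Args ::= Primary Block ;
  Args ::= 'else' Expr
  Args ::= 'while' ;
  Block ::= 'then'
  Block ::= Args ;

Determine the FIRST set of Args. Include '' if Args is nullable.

From Args ::= Factor: add FIRST(Factor) = { 'else', 'if', 'then', 'while' }.
From Args ::= Primary Block ;: Primary nullable, take FIRST(Primary) ∪ FIRST(Block) = { 'else', 'if', 'then', 'while' }.
Args ::= 'else' Expr contributes {'else'}.
Args ::= 'while' ; contributes {'while'}.
Union: FIRST(Args) = { 'else', 'if', 'then', 'while' }.

{ 'else', 'if', 'then', 'while' }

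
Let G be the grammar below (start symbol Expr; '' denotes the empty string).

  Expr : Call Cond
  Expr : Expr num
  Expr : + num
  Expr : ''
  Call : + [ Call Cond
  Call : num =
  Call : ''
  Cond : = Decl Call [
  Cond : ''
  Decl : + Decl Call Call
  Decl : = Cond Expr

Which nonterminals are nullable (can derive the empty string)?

Directly nullable (have an ''-production): Expr, Call, Cond.
No other nonterminal has a production whose RHS symbols are all nullable.

{ Call, Cond, Expr }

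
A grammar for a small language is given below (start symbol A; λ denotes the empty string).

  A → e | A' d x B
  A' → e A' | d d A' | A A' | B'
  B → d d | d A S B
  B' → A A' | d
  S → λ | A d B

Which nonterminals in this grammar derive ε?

{ S }

Directly nullable (have an λ-production): S.
No other nonterminal has a production whose RHS symbols are all nullable.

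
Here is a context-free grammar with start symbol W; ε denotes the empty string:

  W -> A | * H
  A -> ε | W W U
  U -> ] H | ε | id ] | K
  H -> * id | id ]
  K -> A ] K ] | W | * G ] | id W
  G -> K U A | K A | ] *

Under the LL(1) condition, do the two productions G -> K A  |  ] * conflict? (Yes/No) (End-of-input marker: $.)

FIRST(K A) = { *, ], id, ε } and FIRST(] *) = { ] }.
Both contain ], so the two alternatives are not disjoint — LL(1) conflict.

Yes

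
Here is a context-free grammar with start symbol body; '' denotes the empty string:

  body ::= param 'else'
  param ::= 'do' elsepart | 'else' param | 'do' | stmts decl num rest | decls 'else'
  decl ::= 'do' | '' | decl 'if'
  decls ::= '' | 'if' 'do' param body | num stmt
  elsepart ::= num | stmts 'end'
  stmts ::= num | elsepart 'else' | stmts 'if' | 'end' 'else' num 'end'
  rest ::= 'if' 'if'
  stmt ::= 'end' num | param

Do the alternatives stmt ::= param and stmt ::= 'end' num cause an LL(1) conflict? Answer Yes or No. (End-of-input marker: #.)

Yes

FIRST(param) = { 'do', 'else', 'end', 'if', num } and FIRST('end' num) = { 'end' }.
Both contain 'end', so the two alternatives are not disjoint — LL(1) conflict.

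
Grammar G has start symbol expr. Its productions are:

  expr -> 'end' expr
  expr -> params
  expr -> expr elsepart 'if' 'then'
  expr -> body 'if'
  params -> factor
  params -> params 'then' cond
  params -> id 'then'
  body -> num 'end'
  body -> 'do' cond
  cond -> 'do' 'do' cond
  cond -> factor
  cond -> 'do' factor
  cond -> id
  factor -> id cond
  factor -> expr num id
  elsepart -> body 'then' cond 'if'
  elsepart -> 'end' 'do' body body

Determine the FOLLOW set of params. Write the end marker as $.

In expr -> params: params is at the end, add FOLLOW(expr) = { $, 'do', 'end', num }.
In params -> params 'then' cond: add FIRST('then' cond) = { 'then' }.
Union: FOLLOW(params) = { $, 'do', 'end', 'then', num }.

{ $, 'do', 'end', 'then', num }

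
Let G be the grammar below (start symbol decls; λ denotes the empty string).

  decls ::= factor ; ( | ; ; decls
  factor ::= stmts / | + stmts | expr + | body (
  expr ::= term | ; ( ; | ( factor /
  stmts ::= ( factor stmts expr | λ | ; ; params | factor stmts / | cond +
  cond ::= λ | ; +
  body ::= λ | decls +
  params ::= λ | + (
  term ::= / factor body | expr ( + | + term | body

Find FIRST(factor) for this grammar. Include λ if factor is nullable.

{ (, +, /, ; }

From factor ::= stmts /: stmts nullable, take FIRST(stmts) ∪ {/} = { (, +, /, ; }.
factor ::= + stmts contributes {+}.
From factor ::= expr +: expr nullable, take FIRST(expr) ∪ {+} = { (, +, /, ; }.
From factor ::= body (: body nullable, take FIRST(body) ∪ {(} = { (, +, /, ; }.
Union: FIRST(factor) = { (, +, /, ; }.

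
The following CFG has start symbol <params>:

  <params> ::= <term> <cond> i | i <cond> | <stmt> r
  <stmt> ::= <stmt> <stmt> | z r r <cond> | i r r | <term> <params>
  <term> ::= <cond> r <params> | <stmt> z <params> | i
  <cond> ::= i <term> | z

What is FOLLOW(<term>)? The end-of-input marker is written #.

{ #, i, r, z }

In <params> ::= <term> <cond> i: add FIRST(<cond> i) = { i, z }.
In <stmt> ::= <term> <params>: add FIRST(<params>) = { i, z }.
In <cond> ::= i <term>: <term> is at the end, add FOLLOW(<cond>) = { #, i, r, z }.
Union: FOLLOW(<term>) = { #, i, r, z }.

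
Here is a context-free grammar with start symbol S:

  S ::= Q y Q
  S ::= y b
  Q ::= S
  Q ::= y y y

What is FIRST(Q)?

{ y }

From Q ::= S: add FIRST(S) = { y }.
Q ::= y y y contributes {y}.
Union: FIRST(Q) = { y }.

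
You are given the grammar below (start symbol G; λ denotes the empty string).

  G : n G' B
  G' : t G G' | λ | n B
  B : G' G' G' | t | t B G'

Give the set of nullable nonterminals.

{ B, G' }

Directly nullable (have an λ-production): G'.
B : G' G' G' with every symbol nullable, so B is nullable.
No other nonterminal has a production whose RHS symbols are all nullable.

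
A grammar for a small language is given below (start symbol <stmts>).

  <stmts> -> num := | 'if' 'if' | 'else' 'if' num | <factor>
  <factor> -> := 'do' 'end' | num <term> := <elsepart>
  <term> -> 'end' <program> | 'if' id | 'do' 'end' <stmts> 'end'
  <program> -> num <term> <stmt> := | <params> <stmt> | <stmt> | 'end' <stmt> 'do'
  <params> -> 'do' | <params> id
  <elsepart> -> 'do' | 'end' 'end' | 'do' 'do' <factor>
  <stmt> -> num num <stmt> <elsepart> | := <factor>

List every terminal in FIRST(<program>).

{ 'do', 'end', :=, num }

<program> -> num <term> <stmt> := contributes {num}.
From <program> -> <params> <stmt>: add FIRST(<params>) = { 'do' }.
From <program> -> <stmt>: add FIRST(<stmt>) = { :=, num }.
<program> -> 'end' <stmt> 'do' contributes {'end'}.
Union: FIRST(<program>) = { 'do', 'end', :=, num }.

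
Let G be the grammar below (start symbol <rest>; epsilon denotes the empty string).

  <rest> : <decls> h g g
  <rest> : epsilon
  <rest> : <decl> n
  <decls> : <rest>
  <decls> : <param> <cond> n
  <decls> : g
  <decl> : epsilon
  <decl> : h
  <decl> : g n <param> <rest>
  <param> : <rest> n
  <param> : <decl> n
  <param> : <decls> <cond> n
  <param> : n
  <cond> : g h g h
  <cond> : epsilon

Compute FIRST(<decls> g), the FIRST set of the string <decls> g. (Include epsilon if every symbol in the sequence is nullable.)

Add FIRST(<decls>)\{epsilon} = { g, h, n }; <decls> is nullable, continue.
g is a terminal; add {g} and stop.

{ g, h, n }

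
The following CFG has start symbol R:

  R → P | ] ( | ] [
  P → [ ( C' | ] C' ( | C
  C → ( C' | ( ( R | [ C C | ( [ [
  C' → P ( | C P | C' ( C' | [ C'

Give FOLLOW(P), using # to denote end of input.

In R → P: P is at the end, add FOLLOW(R) = { #, (, [, ] }.
In C' → P (: add FIRST(() = { ( }.
In C' → C P: P is at the end, add FOLLOW(C') = { #, (, [, ] }.
Union: FOLLOW(P) = { #, (, [, ] }.

{ #, (, [, ] }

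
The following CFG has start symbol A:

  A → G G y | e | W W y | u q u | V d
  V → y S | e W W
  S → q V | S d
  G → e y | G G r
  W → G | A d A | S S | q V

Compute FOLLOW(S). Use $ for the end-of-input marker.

{ d, e, q, u, y }

In V → y S: S is at the end, add FOLLOW(V) = { d, e, q, u, y }.
In S → S d: add FIRST(d) = { d }.
In W → S S: add FIRST(S) = { q }.
In W → S S: S is at the end, add FOLLOW(W) = { d, e, q, u, y }.
Union: FOLLOW(S) = { d, e, q, u, y }.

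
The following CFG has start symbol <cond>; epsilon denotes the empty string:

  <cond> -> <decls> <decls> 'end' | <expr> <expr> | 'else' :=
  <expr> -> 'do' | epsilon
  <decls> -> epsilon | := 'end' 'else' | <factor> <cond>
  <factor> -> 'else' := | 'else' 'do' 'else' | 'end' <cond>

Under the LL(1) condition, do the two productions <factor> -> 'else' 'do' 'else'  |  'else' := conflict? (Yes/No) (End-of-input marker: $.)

FIRST('else' 'do' 'else') = { 'else' } and FIRST('else' :=) = { 'else' }.
Both contain 'else', so the two alternatives are not disjoint — LL(1) conflict.

Yes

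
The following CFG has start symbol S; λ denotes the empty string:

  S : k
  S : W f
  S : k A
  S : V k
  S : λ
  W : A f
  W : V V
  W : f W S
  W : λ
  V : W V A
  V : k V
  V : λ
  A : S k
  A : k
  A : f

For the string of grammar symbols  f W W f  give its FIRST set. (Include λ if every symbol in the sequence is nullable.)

f is a terminal; add {f} and stop.

{ f }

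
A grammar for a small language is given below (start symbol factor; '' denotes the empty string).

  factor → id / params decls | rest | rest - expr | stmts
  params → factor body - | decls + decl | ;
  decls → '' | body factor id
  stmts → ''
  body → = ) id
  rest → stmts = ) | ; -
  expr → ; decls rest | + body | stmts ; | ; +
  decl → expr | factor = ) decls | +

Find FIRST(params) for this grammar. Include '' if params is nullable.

From params → factor body -: factor nullable, take FIRST(factor) ∪ FIRST(body) = { ;, =, id }.
From params → decls + decl: decls nullable, take FIRST(decls) ∪ {+} = { +, = }.
params → ; contributes {;}.
Union: FIRST(params) = { +, ;, =, id }.

{ +, ;, =, id }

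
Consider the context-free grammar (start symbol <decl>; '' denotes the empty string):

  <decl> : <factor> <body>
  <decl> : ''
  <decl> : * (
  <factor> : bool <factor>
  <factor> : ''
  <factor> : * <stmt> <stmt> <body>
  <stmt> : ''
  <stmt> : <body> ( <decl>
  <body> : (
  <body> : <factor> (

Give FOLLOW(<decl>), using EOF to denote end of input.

<decl> is the start symbol, so EOF ∈ FOLLOW(<decl>).
In <stmt> : <body> ( <decl>: <decl> is at the end, add FOLLOW(<stmt>) = { (, *, bool }.
Union: FOLLOW(<decl>) = { EOF, (, *, bool }.

{ EOF, (, *, bool }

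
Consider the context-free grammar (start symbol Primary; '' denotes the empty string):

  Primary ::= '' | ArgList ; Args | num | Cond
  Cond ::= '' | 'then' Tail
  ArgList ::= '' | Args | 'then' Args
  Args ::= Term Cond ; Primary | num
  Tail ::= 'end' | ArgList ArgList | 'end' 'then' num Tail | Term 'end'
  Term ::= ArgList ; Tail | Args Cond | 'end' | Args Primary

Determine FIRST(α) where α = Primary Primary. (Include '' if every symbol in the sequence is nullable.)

{ 'end', 'then', ;, num, '' }

Add FIRST(Primary)\{''} = { 'end', 'then', ;, num }; Primary is nullable, continue.
Add FIRST(Primary)\{''} = { 'end', 'then', ;, num }; Primary is nullable, continue.
Every symbol is nullable, so include ''.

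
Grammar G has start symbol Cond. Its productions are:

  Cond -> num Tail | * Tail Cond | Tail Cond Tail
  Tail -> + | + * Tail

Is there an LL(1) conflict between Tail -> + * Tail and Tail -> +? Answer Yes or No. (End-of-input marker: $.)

FIRST(+ * Tail) = { + } and FIRST(+) = { + }.
Both contain +, so the two alternatives are not disjoint — LL(1) conflict.

Yes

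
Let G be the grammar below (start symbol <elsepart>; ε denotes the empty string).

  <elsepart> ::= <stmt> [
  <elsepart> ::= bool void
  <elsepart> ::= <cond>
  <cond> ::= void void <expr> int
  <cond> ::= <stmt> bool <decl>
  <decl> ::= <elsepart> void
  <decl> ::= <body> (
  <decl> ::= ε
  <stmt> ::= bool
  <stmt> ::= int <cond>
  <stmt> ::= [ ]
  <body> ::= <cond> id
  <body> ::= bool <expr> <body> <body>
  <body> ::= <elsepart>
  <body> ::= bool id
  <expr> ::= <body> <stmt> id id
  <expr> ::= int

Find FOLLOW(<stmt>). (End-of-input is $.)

In <elsepart> ::= <stmt> [: add FIRST([) = { [ }.
In <cond> ::= <stmt> bool <decl>: add FIRST(bool <decl>) = { bool }.
In <expr> ::= <body> <stmt> id id: add FIRST(id id) = { id }.
Union: FOLLOW(<stmt>) = { [, bool, id }.

{ [, bool, id }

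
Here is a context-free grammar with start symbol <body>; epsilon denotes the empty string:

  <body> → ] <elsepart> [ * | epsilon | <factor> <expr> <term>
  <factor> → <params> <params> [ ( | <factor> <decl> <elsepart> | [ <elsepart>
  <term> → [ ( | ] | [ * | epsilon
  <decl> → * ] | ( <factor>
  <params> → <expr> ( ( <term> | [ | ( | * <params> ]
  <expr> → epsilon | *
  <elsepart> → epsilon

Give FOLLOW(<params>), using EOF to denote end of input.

{ (, *, [, ] }

In <factor> → <params> <params> [ (: add FIRST(<params> [ () = { (, *, [ }.
In <factor> → <params> <params> [ (: add FIRST([ () = { [ }.
In <params> → * <params> ]: add FIRST(]) = { ] }.
Union: FOLLOW(<params>) = { (, *, [, ] }.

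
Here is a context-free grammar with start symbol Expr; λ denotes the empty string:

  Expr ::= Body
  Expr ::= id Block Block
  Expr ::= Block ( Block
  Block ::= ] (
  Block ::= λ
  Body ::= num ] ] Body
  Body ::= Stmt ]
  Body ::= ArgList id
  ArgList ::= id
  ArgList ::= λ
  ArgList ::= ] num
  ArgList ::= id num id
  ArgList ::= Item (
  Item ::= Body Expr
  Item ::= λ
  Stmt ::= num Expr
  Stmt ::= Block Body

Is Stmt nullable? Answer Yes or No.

Nullable nonterminals: ArgList, Block, Item.
No production of Stmt has an RHS whose symbols are all nullable, so Stmt is not nullable.

No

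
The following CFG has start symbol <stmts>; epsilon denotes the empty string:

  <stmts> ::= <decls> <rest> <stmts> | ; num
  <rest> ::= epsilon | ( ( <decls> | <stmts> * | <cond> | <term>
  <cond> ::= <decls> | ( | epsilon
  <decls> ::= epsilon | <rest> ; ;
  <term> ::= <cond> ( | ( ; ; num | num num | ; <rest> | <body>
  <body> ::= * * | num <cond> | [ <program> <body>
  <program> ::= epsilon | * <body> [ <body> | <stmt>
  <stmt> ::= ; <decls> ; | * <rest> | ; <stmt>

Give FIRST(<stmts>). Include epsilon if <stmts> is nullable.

From <stmts> ::= <decls> <rest> <stmts>: <decls>, <rest> nullable, take FIRST(<decls>) ∪ FIRST(<rest>) ∪ FIRST(<stmts>) = { (, *, ;, [, num }.
<stmts> ::= ; num contributes {;}.
Union: FIRST(<stmts>) = { (, *, ;, [, num }.

{ (, *, ;, [, num }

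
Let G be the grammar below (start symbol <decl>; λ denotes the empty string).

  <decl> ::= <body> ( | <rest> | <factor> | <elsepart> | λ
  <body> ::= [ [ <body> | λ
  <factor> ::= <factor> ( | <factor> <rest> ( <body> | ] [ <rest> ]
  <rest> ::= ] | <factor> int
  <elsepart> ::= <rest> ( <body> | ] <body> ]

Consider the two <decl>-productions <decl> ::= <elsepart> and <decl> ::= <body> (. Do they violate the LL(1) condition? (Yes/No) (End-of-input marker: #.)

No

FIRST(<elsepart>) = { ] } and FIRST(<body> () = { (, [ }.
The FIRST sets are disjoint and neither alternative is nullable — no conflict.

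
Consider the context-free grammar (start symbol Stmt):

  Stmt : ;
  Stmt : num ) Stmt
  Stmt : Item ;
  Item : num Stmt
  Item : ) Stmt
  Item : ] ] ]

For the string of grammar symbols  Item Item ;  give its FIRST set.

Add FIRST(Item) = { ), ], num }; Item is not nullable, stop.

{ ), ], num }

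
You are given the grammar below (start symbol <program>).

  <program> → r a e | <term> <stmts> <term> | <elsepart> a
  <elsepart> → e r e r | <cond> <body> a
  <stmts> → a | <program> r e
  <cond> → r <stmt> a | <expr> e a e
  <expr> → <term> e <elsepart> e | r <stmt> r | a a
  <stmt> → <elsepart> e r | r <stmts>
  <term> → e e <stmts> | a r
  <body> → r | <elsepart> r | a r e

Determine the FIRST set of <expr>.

{ a, e, r }

From <expr> → <term> e <elsepart> e: add FIRST(<term>) = { a, e }.
<expr> → r <stmt> r contributes {r}.
<expr> → a a contributes {a}.
Union: FIRST(<expr>) = { a, e, r }.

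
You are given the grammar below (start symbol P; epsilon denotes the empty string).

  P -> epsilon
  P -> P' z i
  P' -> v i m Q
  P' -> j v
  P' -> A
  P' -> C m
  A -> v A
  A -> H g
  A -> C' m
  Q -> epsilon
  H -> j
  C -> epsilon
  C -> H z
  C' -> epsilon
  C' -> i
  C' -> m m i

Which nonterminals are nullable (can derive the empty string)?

{ C, C', P, Q }

Directly nullable (have an epsilon-production): P, Q, C, C'.
No other nonterminal has a production whose RHS symbols are all nullable.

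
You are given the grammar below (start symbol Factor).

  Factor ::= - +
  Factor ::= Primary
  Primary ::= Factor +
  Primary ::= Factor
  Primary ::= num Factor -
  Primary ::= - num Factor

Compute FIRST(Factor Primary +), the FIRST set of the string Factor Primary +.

{ -, num }

Add FIRST(Factor) = { -, num }; Factor is not nullable, stop.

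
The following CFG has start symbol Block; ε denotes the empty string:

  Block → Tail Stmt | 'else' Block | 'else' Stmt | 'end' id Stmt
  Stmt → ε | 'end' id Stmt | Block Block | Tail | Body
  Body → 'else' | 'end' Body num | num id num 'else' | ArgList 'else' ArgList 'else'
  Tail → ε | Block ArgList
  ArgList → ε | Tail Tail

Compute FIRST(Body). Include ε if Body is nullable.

{ 'else', 'end', num }

Body → 'else' contributes {'else'}.
Body → 'end' Body num contributes {'end'}.
Body → num id num 'else' contributes {num}.
From Body → ArgList 'else' ArgList 'else': ArgList nullable, take FIRST(ArgList) ∪ {'else'} = { 'else', 'end', num }.
Union: FIRST(Body) = { 'else', 'end', num }.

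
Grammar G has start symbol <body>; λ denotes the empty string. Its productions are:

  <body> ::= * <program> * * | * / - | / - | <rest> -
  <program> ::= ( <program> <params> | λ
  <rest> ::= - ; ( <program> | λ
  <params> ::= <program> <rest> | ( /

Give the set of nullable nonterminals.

{ <params>, <program>, <rest> }

Directly nullable (have an λ-production): <program>, <rest>.
<params> ::= <program> <rest> with every symbol nullable, so <params> is nullable.
No other nonterminal has a production whose RHS symbols are all nullable.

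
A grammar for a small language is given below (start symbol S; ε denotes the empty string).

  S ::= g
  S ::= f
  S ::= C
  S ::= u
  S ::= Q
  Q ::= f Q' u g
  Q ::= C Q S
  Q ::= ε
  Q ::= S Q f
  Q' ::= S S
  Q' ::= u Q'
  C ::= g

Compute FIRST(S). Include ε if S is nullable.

S ::= g contributes {g}.
S ::= f contributes {f}.
From S ::= C: add FIRST(C) = { g }.
S ::= u contributes {u}.
From S ::= Q: add FIRST(Q) = { f, g, u, ε } (including ε since Q is nullable).
Union: FIRST(S) = { f, g, u, ε }.

{ f, g, u, ε }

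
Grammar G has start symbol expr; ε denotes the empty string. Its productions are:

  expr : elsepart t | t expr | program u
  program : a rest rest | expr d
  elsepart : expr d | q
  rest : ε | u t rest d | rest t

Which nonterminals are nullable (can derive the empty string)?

Directly nullable (have an ε-production): rest.
No other nonterminal has a production whose RHS symbols are all nullable.

{ rest }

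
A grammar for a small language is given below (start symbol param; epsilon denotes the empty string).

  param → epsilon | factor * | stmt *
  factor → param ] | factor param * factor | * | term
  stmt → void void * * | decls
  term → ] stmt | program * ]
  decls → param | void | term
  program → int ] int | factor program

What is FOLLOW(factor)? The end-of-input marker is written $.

{ *, ], int, void }

In param → factor *: add FIRST(*) = { * }.
In factor → factor param * factor: add FIRST(param * factor) = { *, ], int, void }.
In factor → factor param * factor: factor is at the end, add FOLLOW(factor) = { *, ], int, void }.
In program → factor program: add FIRST(program) = { *, ], int, void }.
Union: FOLLOW(factor) = { *, ], int, void }.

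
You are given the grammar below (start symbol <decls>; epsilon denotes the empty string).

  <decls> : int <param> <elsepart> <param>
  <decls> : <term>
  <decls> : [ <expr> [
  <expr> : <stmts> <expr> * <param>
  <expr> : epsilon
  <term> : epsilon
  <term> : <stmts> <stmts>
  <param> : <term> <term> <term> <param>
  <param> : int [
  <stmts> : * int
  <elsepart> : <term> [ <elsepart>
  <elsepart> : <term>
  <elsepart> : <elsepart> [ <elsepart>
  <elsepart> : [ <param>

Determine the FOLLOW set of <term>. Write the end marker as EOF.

{ EOF, *, [, int }

In <decls> : <term>: <term> is at the end, add FOLLOW(<decls>) = { EOF }.
In <param> : <term> <term> <term> <param>: add FIRST(<term> <term> <param>) = { *, int }.
In <param> : <term> <term> <term> <param>: add FIRST(<term> <param>) = { *, int }.
In <param> : <term> <term> <term> <param>: add FIRST(<param>) = { *, int }.
In <elsepart> : <term> [ <elsepart>: add FIRST([ <elsepart>) = { [ }.
In <elsepart> : <term>: <term> is at the end, add FOLLOW(<elsepart>) = { *, [, int }.
Union: FOLLOW(<term>) = { EOF, *, [, int }.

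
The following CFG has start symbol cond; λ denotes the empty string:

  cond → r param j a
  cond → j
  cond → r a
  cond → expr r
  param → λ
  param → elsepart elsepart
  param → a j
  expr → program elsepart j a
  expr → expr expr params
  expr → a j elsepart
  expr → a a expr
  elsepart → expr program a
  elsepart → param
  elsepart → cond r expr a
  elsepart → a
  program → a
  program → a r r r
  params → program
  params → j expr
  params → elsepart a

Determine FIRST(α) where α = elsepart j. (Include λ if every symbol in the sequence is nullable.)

{ a, j, r }

Add FIRST(elsepart)\{λ} = { a, j, r }; elsepart is nullable, continue.
j is a terminal; add {j} and stop.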